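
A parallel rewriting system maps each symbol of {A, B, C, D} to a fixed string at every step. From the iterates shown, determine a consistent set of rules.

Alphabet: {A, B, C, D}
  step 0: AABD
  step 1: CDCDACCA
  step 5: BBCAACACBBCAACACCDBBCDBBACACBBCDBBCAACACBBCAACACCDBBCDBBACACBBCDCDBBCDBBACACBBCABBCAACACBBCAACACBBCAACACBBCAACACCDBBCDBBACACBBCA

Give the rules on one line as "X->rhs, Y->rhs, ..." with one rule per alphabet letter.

A->CD, B->AC, C->BB, D->CA

  step 0 ⇒ step 1: AABD ⇒ CD·CD·AC·CA
    A ↦ CD
    B ↦ AC
    D ↦ CA
    C ↦ BB  (constrained at step 1)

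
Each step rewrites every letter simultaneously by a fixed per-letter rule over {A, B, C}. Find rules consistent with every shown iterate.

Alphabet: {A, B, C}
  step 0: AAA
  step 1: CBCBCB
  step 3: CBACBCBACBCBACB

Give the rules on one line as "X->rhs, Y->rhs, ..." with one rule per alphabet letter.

A->CB, B->CB, C->A

  step 0 ⇒ step 1: AAA ⇒ CB·CB·CB
    A ↦ CB
    B ↦ CB  (constrained at step 1)
    C ↦ A  (constrained at step 1)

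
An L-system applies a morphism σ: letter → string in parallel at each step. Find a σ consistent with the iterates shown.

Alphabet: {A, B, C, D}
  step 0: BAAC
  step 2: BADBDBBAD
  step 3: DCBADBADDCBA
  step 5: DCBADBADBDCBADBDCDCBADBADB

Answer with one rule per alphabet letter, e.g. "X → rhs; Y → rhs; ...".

A->C, B->D, C->DB, D->BA

  step 2 ⇒ step 3: BADBDBBAD ⇒ D·C·BA·D·BA·D·D·C·BA
    A ↦ C
    B ↦ D
    D ↦ BA
    C ↦ DB  (constrained at step 0)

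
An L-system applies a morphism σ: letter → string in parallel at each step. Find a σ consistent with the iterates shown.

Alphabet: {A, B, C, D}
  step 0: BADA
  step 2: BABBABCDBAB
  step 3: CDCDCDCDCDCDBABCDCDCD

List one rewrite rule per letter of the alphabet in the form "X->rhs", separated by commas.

A->CD, B->CD, C->BA, D->B

  step 2 ⇒ step 3: BABBABCDBAB ⇒ CD·CD·CD·CD·CD·CD·BA·B·CD·CD·CD
    A ↦ CD
    B ↦ CD
    C ↦ BA
    D ↦ B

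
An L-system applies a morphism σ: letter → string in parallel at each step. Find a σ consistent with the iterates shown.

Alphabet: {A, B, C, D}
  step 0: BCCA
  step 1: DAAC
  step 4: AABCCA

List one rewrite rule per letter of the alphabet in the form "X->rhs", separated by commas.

A->C, B->D, C->A, D->AB

  step 0 ⇒ step 1: BCCA ⇒ D·A·A·C
    A ↦ C
    B ↦ D
    C ↦ A
    D ↦ AB  (constrained at step 1)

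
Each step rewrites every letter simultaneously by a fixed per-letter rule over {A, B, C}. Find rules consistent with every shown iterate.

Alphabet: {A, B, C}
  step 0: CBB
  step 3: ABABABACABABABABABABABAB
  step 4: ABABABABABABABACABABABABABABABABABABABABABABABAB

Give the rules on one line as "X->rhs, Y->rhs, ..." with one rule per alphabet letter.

  step 3 ⇒ step 4: ABABABACABABABABABABABAB ⇒ AB·AB·AB·AB·AB·AB·AB·AC·AB·AB·AB·AB·AB·AB·AB·AB·AB·AB·AB·AB·AB·AB·AB·AB
    A ↦ AB
    B ↦ AB
    C ↦ AC

A->AB, B->AB, C->AC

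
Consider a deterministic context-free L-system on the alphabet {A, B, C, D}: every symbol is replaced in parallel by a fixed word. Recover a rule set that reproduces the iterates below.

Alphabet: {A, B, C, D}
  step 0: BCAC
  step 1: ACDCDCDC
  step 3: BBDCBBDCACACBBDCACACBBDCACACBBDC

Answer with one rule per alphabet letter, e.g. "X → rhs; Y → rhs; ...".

  step 0 ⇒ step 1: BCAC ⇒ AC·DC·DC·DC
    A ↦ DC
    B ↦ AC
    C ↦ DC
    D ↦ BB  (constrained at step 1)

A->DC, B->AC, C->DC, D->BB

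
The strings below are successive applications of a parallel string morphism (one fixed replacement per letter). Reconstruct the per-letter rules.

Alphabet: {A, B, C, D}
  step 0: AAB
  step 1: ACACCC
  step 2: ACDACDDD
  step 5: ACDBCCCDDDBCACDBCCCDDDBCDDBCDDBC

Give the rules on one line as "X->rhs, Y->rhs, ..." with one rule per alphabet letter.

A->AC, B->CC, C->D, D->BC

  step 1 ⇒ step 2: ACACCC ⇒ AC·D·AC·D·D·D
    A ↦ AC
    C ↦ D
  step 0 ⇒ step 1: AAB ⇒ AC·AC·CC
    B ↦ CC
    D ↦ BC  (constrained at step 2)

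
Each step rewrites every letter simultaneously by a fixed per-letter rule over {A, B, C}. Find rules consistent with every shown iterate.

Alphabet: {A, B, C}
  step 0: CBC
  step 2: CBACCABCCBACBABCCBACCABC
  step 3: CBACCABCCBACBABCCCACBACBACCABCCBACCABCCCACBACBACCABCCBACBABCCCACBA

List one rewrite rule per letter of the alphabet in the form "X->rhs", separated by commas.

A->BC, B->CCA, C->CBA

  step 2 ⇒ step 3: CBACCABCCBACBABCCBACCABC ⇒ CBA·CCA·BC·CBA·CBA·BC·CCA·CBA·CBA·CCA·BC·CBA·CCA·BC·CCA·CBA·CBA·CCA·BC·CBA·CBA·BC·CCA·CBA
    A ↦ BC
    B ↦ CCA
    C ↦ CBA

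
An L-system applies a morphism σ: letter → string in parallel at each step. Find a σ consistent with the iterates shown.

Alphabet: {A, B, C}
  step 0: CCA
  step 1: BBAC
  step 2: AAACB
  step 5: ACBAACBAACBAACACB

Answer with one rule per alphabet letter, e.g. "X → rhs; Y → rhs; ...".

A->AC, B->A, C->B

  step 1 ⇒ step 2: BBAC ⇒ A·A·AC·B
    A ↦ AC
    B ↦ A
    C ↦ B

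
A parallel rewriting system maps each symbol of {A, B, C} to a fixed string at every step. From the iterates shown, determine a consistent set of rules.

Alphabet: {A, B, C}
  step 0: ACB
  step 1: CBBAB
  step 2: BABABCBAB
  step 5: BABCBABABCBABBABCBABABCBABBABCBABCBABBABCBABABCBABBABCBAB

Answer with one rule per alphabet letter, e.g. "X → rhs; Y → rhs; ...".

  step 1 ⇒ step 2: CBBAB ⇒ B·AB·AB·CB·AB
    A ↦ CB
    B ↦ AB
    C ↦ B

A->CB, B->AB, C->B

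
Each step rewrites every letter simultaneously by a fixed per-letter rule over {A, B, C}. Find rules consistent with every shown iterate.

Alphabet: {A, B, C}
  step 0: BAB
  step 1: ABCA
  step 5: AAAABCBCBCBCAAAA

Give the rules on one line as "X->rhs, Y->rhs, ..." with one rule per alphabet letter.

A->BC, B->A, C->A

  step 0 ⇒ step 1: BAB ⇒ A·BC·A
    A ↦ BC
    B ↦ A
    C ↦ A  (constrained at step 1)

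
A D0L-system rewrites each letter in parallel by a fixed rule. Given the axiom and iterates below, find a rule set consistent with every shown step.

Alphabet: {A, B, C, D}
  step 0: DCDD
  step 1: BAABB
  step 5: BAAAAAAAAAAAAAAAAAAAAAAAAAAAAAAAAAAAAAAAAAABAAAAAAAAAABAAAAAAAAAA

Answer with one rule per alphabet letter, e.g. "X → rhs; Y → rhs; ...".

  step 0 ⇒ step 1: DCDD ⇒ B·AA·B·B
    C ↦ AA
    D ↦ B
    A ↦ AA  (constrained at step 1)
    B ↦ DC  (constrained at step 1)

A->AA, B->DC, C->AA, D->B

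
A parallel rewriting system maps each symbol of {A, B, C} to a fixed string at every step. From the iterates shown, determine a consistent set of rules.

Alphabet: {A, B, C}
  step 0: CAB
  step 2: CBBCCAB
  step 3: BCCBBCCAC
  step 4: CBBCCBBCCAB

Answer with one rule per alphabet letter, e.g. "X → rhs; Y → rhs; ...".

  step 3 ⇒ step 4: BCCBBCCAC ⇒ C·B·B·C·C·B·B·CCA·B
    A ↦ CCA
    B ↦ C
    C ↦ B

A->CCA, B->C, C->B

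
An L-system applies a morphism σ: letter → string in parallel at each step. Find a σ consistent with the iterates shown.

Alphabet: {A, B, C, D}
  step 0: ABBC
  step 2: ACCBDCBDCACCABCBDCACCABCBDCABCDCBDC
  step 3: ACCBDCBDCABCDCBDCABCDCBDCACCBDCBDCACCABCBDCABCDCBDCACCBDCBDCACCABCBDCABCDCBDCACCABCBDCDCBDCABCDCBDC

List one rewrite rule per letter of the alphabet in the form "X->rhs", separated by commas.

A->ACC, B->ABC, C->BDC, D->DC

  step 2 ⇒ step 3: ACCBDCBDCACCABCBDCACCABCBDCABCDCBDC ⇒ ACC·BDC·BDC·ABC·DC·BDC·ABC·DC·BDC·ACC·BDC·BDC·ACC·ABC·BDC·ABC·DC·BDC·ACC·BDC·BDC·ACC·ABC·BDC·ABC·DC·BDC·ACC·ABC·BDC·DC·BDC·ABC·DC·BDC
    A ↦ ACC
    B ↦ ABC
    C ↦ BDC
    D ↦ DC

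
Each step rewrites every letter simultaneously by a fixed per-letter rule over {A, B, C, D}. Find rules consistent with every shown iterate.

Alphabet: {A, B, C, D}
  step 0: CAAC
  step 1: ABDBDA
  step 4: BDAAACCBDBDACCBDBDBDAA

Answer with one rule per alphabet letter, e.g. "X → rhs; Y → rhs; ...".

  step 0 ⇒ step 1: CAAC ⇒ A·BD·BD·A
    A ↦ BD
    C ↦ A
    B ↦ AC  (constrained at step 1)
    D ↦ C  (constrained at step 1)

A->BD, B->AC, C->A, D->C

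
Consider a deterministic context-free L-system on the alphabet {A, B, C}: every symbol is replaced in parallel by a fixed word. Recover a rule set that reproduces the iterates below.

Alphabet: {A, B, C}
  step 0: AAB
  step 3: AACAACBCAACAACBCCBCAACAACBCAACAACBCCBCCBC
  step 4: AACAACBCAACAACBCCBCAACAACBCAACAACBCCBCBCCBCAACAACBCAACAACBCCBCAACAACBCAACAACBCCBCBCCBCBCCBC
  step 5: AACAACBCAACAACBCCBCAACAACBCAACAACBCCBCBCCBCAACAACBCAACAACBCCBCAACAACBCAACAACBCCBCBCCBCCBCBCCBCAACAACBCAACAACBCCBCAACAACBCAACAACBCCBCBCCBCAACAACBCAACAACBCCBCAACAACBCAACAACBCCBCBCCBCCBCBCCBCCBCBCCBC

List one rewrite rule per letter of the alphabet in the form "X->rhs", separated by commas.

  step 4 ⇒ step 5: AACAACBCAACAACBCCBCAACAACBCAACAACBCCBCBCCBCAACAACBCAACAACBCCBCAACAACBCAACAACBCCBCBCCBCBCCBC ⇒ AAC·AAC·BC·AAC·AAC·BC·C·BC·AAC·AAC·BC·AAC·AAC·BC·C·BC·BC·C·BC·AAC·AAC·BC·AAC·AAC·BC·C·BC·AAC·AAC·BC·AAC·AAC·BC·C·BC·BC·C·BC·C·BC·BC·C·BC·AAC·AAC·BC·AAC·AAC·BC·C·BC·AAC·AAC·BC·AAC·AAC·BC·C·BC·BC·C·BC·AAC·AAC·BC·AAC·AAC·BC·C·BC·AAC·AAC·BC·AAC·AAC·BC·C·BC·BC·C·BC·C·BC·BC·C·BC·C·BC·BC·C·BC
    A ↦ AAC
    B ↦ C
    C ↦ BC

A->AAC, B->C, C->BC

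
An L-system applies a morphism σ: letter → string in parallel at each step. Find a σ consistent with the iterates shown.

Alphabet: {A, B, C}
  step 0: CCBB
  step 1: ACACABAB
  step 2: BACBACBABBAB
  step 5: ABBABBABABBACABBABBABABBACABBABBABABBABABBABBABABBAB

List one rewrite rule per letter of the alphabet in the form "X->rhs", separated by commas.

  step 1 ⇒ step 2: ACACABAB ⇒ B·AC·B·AC·B·AB·B·AB
    A ↦ B
    B ↦ AB
    C ↦ AC

A->B, B->AB, C->AC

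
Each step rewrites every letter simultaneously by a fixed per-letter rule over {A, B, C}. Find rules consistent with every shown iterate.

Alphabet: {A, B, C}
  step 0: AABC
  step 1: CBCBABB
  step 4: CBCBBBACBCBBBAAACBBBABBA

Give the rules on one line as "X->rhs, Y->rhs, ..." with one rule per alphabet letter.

A->CB, B->A, C->BB

  step 0 ⇒ step 1: AABC ⇒ CB·CB·A·BB
    A ↦ CB
    B ↦ A
    C ↦ BB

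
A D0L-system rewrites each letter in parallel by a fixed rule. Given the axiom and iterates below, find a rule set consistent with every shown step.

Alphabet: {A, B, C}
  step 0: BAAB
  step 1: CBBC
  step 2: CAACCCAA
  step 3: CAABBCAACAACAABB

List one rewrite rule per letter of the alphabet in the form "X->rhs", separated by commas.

  step 2 ⇒ step 3: CAACCCAA ⇒ CAA·B·B·CAA·CAA·CAA·B·B
    A ↦ B
    C ↦ CAA
  step 0 ⇒ step 1: BAAB ⇒ C·B·B·C
    B ↦ C

A->B, B->C, C->CAA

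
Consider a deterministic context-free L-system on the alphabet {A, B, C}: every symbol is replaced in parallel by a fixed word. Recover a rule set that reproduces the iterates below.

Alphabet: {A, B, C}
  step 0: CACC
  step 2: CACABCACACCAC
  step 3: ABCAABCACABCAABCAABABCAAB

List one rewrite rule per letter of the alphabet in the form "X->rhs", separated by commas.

  step 2 ⇒ step 3: CACABCACACCAC ⇒ AB·CA·AB·CA·C·AB·CA·AB·CA·AB·AB·CA·AB
    A ↦ CA
    B ↦ C
    C ↦ AB

A->CA, B->C, C->AB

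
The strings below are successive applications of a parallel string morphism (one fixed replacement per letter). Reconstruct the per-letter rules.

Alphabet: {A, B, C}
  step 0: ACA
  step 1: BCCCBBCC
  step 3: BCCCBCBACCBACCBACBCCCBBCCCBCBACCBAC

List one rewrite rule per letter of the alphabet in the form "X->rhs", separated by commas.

A->BCC, B->AC, C->CB

  step 0 ⇒ step 1: ACA ⇒ BCC·CB·BCC
    A ↦ BCC
    C ↦ CB
    B ↦ AC  (constrained at step 1)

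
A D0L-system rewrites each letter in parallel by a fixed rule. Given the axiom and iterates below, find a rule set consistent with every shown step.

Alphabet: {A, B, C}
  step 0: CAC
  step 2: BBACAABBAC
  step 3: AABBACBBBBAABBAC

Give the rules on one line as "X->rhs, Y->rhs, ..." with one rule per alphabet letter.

A->BB, B->A, C->AC

  step 2 ⇒ step 3: BBACAABBAC ⇒ A·A·BB·AC·BB·BB·A·A·BB·AC
    A ↦ BB
    B ↦ A
    C ↦ AC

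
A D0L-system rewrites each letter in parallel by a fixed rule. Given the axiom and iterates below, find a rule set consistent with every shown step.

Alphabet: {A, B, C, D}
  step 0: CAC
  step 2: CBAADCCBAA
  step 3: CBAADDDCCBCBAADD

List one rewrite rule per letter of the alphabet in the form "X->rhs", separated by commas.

A->D, B->AA, C->CB, D->DC

  step 2 ⇒ step 3: CBAADCCBAA ⇒ CB·AA·D·D·DC·CB·CB·AA·D·D
    A ↦ D
    B ↦ AA
    C ↦ CB
    D ↦ DC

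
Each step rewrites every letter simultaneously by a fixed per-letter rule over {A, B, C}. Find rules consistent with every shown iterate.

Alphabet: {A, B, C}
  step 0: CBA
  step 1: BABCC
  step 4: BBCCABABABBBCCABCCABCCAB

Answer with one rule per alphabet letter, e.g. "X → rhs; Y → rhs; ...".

A->CC, B->AB, C->B

  step 0 ⇒ step 1: CBA ⇒ B·AB·CC
    A ↦ CC
    B ↦ AB
    C ↦ B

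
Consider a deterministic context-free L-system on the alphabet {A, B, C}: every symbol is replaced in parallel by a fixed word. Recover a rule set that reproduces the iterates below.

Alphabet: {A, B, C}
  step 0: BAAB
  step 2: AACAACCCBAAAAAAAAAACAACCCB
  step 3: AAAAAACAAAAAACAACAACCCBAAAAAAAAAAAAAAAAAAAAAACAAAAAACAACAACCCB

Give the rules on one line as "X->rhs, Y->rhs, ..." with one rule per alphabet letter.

  step 2 ⇒ step 3: AACAACCCBAAAAAAAAAACAACCCB ⇒ AA·AA·AAC·AA·AA·AAC·AAC·AAC·CCB·AA·AA·AA·AA·AA·AA·AA·AA·AA·AA·AAC·AA·AA·AAC·AAC·AAC·CCB
    A ↦ AA
    B ↦ CCB
    C ↦ AAC

A->AA, B->CCB, C->AAC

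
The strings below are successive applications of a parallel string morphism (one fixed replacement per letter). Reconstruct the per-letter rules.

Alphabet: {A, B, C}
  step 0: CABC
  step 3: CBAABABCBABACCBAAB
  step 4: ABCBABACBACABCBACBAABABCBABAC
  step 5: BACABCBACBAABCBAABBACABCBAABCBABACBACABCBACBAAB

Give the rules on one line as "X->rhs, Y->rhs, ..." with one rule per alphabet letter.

A->BA, B->C, C->AB

  step 4 ⇒ step 5: ABCBABACBACABCBACBAABABCBABAC ⇒ BA·C·AB·C·BA·C·BA·AB·C·BA·AB·BA·C·AB·C·BA·AB·C·BA·BA·C·BA·C·AB·C·BA·C·BA·AB
    A ↦ BA
    B ↦ C
    C ↦ AB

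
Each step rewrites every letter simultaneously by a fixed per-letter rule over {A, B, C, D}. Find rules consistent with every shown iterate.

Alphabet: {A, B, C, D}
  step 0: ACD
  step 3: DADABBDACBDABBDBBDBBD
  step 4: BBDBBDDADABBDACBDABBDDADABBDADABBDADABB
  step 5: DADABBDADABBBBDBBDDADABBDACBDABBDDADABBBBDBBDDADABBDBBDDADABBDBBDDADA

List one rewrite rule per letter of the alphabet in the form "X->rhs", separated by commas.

A->D, B->DA, C->ACB, D->BB

  step 4 ⇒ step 5: BBDBBDDADABBDACBDABBDDADABBDADABBDADABB ⇒ DA·DA·BB·DA·DA·BB·BB·D·BB·D·DA·DA·BB·D·ACB·DA·BB·D·DA·DA·BB·BB·D·BB·D·DA·DA·BB·D·BB·D·DA·DA·BB·D·BB·D·DA·DA
    A ↦ D
    B ↦ DA
    C ↦ ACB
    D ↦ BB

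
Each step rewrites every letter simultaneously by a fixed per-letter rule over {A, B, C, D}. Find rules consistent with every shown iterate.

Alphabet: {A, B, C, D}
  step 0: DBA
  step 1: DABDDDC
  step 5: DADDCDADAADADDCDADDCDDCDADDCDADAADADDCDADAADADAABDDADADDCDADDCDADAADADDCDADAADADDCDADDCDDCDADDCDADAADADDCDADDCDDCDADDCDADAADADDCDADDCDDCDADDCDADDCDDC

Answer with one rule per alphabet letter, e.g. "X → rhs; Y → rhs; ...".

A->DDC, B->BD, C->A, D->DA

  step 0 ⇒ step 1: DBA ⇒ DA·BD·DDC
    A ↦ DDC
    B ↦ BD
    D ↦ DA
    C ↦ A  (constrained at step 1)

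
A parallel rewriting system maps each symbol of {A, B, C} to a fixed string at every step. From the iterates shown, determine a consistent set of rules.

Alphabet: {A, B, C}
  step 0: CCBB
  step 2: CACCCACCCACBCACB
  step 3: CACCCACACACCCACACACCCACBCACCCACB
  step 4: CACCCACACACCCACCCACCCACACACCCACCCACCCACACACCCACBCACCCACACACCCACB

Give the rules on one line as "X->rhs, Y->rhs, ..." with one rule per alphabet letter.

  step 3 ⇒ step 4: CACCCACACACCCACACACCCACBCACCCACB ⇒ CA·CC·CA·CA·CA·CC·CA·CC·CA·CC·CA·CA·CA·CC·CA·CC·CA·CC·CA·CA·CA·CC·CA·CB·CA·CC·CA·CA·CA·CC·CA·CB
    A ↦ CC
    B ↦ CB
    C ↦ CA

A->CC, B->CB, C->CA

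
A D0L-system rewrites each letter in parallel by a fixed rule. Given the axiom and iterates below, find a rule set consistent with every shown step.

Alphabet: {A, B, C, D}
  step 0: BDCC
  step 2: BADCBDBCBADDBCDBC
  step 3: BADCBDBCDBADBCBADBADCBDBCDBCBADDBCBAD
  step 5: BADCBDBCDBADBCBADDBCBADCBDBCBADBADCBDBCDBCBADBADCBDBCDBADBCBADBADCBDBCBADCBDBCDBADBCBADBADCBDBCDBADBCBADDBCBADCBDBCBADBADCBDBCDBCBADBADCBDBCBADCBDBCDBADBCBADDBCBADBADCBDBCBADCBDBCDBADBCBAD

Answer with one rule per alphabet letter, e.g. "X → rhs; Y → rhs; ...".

  step 2 ⇒ step 3: BADCBDBCBADDBCDBC ⇒ BA·DCB·DBC·D·BA·DBC·BA·D·BA·DCB·DBC·DBC·BA·D·DBC·BA·D
    A ↦ DCB
    B ↦ BA
    C ↦ D
    D ↦ DBC

A->DCB, B->BA, C->D, D->DBC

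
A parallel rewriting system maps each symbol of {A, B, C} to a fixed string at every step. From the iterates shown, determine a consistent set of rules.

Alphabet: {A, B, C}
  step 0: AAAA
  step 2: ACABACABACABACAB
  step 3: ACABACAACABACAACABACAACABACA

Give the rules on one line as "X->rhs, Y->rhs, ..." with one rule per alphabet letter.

  step 2 ⇒ step 3: ACABACABACABACAB ⇒ AC·AB·AC·A·AC·AB·AC·A·AC·AB·AC·A·AC·AB·AC·A
    A ↦ AC
    B ↦ A
    C ↦ AB

A->AC, B->A, C->AB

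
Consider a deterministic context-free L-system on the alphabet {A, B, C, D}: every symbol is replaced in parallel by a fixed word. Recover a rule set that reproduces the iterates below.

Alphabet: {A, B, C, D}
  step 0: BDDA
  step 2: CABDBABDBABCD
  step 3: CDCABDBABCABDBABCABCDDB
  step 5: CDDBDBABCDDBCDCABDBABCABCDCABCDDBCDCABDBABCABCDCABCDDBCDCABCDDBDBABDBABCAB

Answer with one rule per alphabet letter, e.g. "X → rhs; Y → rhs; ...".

  step 2 ⇒ step 3: CABDBABDBABCD ⇒ CD·C·AB·DB·AB·C·AB·DB·AB·C·AB·CD·DB
    A ↦ C
    B ↦ AB
    C ↦ CD
    D ↦ DB

A->C, B->AB, C->CD, D->DB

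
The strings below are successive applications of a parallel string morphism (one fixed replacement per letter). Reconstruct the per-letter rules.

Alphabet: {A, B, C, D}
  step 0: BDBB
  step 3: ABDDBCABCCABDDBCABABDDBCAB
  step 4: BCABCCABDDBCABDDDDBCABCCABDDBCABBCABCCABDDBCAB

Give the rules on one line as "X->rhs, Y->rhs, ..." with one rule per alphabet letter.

  step 3 ⇒ step 4: ABDDBCABCCABDDBCABABDDBCAB ⇒ BC·AB·C·C·AB·DD·BC·AB·DD·DD·BC·AB·C·C·AB·DD·BC·AB·BC·AB·C·C·AB·DD·BC·AB
    A ↦ BC
    B ↦ AB
    C ↦ DD
    D ↦ C

A->BC, B->AB, C->DD, D->C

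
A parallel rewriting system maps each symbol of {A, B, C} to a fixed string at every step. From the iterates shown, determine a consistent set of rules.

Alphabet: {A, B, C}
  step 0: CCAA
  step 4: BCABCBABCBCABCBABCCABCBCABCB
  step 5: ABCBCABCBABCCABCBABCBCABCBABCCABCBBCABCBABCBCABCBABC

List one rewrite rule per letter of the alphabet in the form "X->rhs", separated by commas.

  step 4 ⇒ step 5: BCABCBABCBCABCBABCCABCBCABCB ⇒ ABC·B·C·ABC·B·ABC·C·ABC·B·ABC·B·C·ABC·B·ABC·C·ABC·B·B·C·ABC·B·ABC·B·C·ABC·B·ABC
    A ↦ C
    B ↦ ABC
    C ↦ B

A->C, B->ABC, C->B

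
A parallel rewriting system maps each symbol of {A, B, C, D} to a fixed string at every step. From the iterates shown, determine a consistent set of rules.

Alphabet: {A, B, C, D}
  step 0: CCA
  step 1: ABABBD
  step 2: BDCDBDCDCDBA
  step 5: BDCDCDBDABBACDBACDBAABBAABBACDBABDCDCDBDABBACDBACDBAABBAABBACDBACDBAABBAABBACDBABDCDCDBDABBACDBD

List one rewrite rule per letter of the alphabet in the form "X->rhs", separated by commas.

  step 1 ⇒ step 2: ABABBD ⇒ BD·CD·BD·CD·CD·BA
    A ↦ BD
    B ↦ CD
    D ↦ BA
  step 0 ⇒ step 1: CCA ⇒ AB·AB·BD
    C ↦ AB

A->BD, B->CD, C->AB, D->BA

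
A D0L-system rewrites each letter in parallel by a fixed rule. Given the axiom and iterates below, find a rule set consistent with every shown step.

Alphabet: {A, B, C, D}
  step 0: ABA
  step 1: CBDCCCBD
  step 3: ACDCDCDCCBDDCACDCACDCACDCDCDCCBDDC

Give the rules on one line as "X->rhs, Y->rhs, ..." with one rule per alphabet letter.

A->CBD, B->CC, C->DC, D->AC

  step 0 ⇒ step 1: ABA ⇒ CBD·CC·CBD
    A ↦ CBD
    B ↦ CC
    C ↦ DC  (constrained at step 1)
    D ↦ AC  (constrained at step 1)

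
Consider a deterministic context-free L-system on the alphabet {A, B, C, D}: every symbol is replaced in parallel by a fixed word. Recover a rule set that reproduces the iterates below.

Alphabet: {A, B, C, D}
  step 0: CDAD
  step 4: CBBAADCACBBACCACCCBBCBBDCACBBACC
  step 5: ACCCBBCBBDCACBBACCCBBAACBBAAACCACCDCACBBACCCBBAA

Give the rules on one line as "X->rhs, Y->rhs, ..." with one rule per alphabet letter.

  step 4 ⇒ step 5: CBBAADCACBBACCACCCBBCBBDCACBBACC ⇒ A·C·C·CBB·CBB·DC·A·CBB·A·C·C·CBB·A·A·CBB·A·A·A·C·C·A·C·C·DC·A·CBB·A·C·C·CBB·A·A
    A ↦ CBB
    B ↦ C
    C ↦ A
    D ↦ DC

A->CBB, B->C, C->A, D->DC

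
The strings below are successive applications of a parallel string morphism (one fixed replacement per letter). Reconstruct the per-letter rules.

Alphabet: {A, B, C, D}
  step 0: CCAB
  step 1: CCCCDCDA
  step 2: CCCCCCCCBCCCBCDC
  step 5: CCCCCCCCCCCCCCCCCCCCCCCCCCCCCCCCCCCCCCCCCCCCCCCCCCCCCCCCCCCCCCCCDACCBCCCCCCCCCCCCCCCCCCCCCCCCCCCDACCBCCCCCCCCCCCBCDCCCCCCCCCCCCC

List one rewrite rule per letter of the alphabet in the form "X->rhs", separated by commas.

A->DC, B->DA, C->CC, D->BC

  step 1 ⇒ step 2: CCCCDCDA ⇒ CC·CC·CC·CC·BC·CC·BC·DC
    A ↦ DC
    C ↦ CC
    D ↦ BC
  step 0 ⇒ step 1: CCAB ⇒ CC·CC·DC·DA
    B ↦ DA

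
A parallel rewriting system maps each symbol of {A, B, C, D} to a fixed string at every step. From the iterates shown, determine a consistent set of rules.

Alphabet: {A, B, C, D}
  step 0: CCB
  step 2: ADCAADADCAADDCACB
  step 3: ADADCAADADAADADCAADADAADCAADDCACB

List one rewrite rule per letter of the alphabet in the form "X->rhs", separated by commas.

  step 2 ⇒ step 3: ADCAADADCAADDCACB ⇒ AD·A·DCA·AD·AD·A·AD·A·DCA·AD·AD·A·A·DCA·AD·DCA·CB
    A ↦ AD
    B ↦ CB
    C ↦ DCA
    D ↦ A

A->AD, B->CB, C->DCA, D->A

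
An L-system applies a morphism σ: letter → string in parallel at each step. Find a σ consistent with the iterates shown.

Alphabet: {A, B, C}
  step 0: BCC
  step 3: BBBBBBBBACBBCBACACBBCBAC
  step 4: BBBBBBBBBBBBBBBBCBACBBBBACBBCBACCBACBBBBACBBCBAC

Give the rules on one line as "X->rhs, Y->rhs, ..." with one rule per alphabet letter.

  step 3 ⇒ step 4: BBBBBBBBACBBCBACACBBCBAC ⇒ BB·BB·BB·BB·BB·BB·BB·BB·CB·AC·BB·BB·AC·BB·CB·AC·CB·AC·BB·BB·AC·BB·CB·AC
    A ↦ CB
    B ↦ BB
    C ↦ AC

A->CB, B->BB, C->AC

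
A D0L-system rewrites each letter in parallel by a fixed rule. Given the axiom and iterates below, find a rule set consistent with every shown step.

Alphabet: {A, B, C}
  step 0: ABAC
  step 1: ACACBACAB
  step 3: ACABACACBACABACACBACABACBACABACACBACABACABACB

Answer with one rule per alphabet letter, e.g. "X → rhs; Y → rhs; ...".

  step 0 ⇒ step 1: ABAC ⇒ AC·ACB·AC·AB
    A ↦ AC
    B ↦ ACB
    C ↦ AB

A->AC, B->ACB, C->AB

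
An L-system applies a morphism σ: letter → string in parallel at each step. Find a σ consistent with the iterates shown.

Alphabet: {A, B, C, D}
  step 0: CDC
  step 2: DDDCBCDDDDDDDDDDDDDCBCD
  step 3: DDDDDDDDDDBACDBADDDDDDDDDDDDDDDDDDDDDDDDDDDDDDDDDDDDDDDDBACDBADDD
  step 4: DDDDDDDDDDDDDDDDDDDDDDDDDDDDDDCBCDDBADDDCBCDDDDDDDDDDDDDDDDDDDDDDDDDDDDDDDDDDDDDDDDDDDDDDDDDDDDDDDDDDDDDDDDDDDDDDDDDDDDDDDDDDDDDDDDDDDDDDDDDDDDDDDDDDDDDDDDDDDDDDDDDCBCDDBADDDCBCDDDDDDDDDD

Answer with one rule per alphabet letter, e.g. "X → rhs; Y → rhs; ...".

A->BCD, B->C, C->DBA, D->DDD

  step 3 ⇒ step 4: DDDDDDDDDDBACDBADDDDDDDDDDDDDDDDDDDDDDDDDDDDDDDDDDDDDDDDBACDBADDD ⇒ DDD·DDD·DDD·DDD·DDD·DDD·DDD·DDD·DDD·DDD·C·BCD·DBA·DDD·C·BCD·DDD·DDD·DDD·DDD·DDD·DDD·DDD·DDD·DDD·DDD·DDD·DDD·DDD·DDD·DDD·DDD·DDD·DDD·DDD·DDD·DDD·DDD·DDD·DDD·DDD·DDD·DDD·DDD·DDD·DDD·DDD·DDD·DDD·DDD·DDD·DDD·DDD·DDD·DDD·DDD·C·BCD·DBA·DDD·C·BCD·DDD·DDD·DDD
    A ↦ BCD
    B ↦ C
    C ↦ DBA
    D ↦ DDD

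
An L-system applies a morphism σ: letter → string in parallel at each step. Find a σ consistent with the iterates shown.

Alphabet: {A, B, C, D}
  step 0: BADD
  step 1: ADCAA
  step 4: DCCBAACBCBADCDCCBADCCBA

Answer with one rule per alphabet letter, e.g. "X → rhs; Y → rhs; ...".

  step 0 ⇒ step 1: BADD ⇒ A·DC·A·A
    A ↦ DC
    B ↦ A
    D ↦ A
    C ↦ CB  (constrained at step 1)

A->DC, B->A, C->CB, D->A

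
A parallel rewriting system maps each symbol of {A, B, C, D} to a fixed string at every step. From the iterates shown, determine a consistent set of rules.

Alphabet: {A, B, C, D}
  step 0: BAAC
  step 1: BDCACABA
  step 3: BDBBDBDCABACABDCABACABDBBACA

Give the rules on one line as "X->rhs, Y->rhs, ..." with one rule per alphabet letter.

  step 0 ⇒ step 1: BAAC ⇒ BD·CA·CA·BA
    A ↦ CA
    B ↦ BD
    C ↦ BA
    D ↦ B  (constrained at step 1)

A->CA, B->BD, C->BA, D->B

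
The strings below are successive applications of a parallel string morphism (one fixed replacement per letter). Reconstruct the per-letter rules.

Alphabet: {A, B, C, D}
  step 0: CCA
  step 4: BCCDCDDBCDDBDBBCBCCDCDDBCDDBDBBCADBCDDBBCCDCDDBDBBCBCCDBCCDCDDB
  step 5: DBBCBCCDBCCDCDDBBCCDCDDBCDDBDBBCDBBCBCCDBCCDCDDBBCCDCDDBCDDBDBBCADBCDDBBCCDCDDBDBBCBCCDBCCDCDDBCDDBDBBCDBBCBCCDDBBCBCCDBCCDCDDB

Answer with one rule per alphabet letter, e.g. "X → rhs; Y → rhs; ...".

A->ADB, B->DB, C->BC, D->CD

  step 4 ⇒ step 5: BCCDCDDBCDDBDBBCBCCDCDDBCDDBDBBCADBCDDBBCCDCDDBDBBCBCCDBCCDCDDB ⇒ DB·BC·BC·CD·BC·CD·CD·DB·BC·CD·CD·DB·CD·DB·DB·BC·DB·BC·BC·CD·BC·CD·CD·DB·BC·CD·CD·DB·CD·DB·DB·BC·ADB·CD·DB·BC·CD·CD·DB·DB·BC·BC·CD·BC·CD·CD·DB·CD·DB·DB·BC·DB·BC·BC·CD·DB·BC·BC·CD·BC·CD·CD·DB
    A ↦ ADB
    B ↦ DB
    C ↦ BC
    D ↦ CD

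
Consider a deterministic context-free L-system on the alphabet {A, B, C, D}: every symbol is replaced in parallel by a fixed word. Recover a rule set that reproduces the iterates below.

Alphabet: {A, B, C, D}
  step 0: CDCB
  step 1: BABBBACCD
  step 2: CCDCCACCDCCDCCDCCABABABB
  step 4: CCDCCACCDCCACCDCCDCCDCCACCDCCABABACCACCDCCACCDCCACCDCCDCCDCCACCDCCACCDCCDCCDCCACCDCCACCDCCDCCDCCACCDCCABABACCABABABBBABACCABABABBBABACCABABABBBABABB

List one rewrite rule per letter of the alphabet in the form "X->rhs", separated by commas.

A->CCA, B->CCD, C->BA, D->BB

  step 1 ⇒ step 2: BABBBACCD ⇒ CCD·CCA·CCD·CCD·CCD·CCA·BA·BA·BB
    A ↦ CCA
    B ↦ CCD
    C ↦ BA
    D ↦ BB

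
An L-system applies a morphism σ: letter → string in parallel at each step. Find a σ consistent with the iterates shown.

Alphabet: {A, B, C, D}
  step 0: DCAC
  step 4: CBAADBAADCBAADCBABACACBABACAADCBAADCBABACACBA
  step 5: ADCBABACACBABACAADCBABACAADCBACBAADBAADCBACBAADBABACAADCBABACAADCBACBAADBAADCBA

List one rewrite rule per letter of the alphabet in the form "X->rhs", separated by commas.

A->BA, B->C, C->AD, D->CA

  step 4 ⇒ step 5: CBAADBAADCBAADCBABACACBABACAADCBAADCBABACACBA ⇒ AD·C·BA·BA·CA·C·BA·BA·CA·AD·C·BA·BA·CA·AD·C·BA·C·BA·AD·BA·AD·C·BA·C·BA·AD·BA·BA·CA·AD·C·BA·BA·CA·AD·C·BA·C·BA·AD·BA·AD·C·BA
    A ↦ BA
    B ↦ C
    C ↦ AD
    D ↦ CA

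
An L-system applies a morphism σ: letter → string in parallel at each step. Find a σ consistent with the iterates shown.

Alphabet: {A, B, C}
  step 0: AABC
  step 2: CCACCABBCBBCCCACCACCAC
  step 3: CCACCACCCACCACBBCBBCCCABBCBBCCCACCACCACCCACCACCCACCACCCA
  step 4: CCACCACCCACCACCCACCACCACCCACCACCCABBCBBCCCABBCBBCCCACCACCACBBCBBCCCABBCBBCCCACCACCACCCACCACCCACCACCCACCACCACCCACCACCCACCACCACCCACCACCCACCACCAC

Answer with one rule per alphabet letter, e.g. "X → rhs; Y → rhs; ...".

A->C, B->BBC, C->CCA

  step 3 ⇒ step 4: CCACCACCCACCACBBCBBCCCABBCBBCCCACCACCACCCACCACCCACCACCCA ⇒ CCA·CCA·C·CCA·CCA·C·CCA·CCA·CCA·C·CCA·CCA·C·CCA·BBC·BBC·CCA·BBC·BBC·CCA·CCA·CCA·C·BBC·BBC·CCA·BBC·BBC·CCA·CCA·CCA·C·CCA·CCA·C·CCA·CCA·C·CCA·CCA·CCA·C·CCA·CCA·C·CCA·CCA·CCA·C·CCA·CCA·C·CCA·CCA·CCA·C
    A ↦ C
    B ↦ BBC
    C ↦ CCA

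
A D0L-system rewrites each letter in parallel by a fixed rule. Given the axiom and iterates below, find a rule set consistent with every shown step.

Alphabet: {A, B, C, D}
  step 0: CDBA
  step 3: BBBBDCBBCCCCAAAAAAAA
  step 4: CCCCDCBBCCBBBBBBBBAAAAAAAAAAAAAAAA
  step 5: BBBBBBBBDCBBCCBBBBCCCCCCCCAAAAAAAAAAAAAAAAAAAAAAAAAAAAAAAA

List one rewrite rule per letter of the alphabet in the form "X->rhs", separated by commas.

A->AA, B->C, C->BB, D->DC

  step 4 ⇒ step 5: CCCCDCBBCCBBBBBBBBAAAAAAAAAAAAAAAA ⇒ BB·BB·BB·BB·DC·BB·C·C·BB·BB·C·C·C·C·C·C·C·C·AA·AA·AA·AA·AA·AA·AA·AA·AA·AA·AA·AA·AA·AA·AA·AA
    A ↦ AA
    B ↦ C
    C ↦ BB
    D ↦ DC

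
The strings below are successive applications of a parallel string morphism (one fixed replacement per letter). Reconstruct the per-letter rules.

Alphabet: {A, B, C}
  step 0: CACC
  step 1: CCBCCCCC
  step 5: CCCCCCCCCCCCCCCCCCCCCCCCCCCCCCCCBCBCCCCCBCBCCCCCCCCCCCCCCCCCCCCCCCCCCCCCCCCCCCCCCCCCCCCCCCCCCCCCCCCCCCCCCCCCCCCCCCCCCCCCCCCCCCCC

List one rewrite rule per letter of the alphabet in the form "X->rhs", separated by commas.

A->BC, B->AA, C->CC

  step 0 ⇒ step 1: CACC ⇒ CC·BC·CC·CC
    A ↦ BC
    C ↦ CC
    B ↦ AA  (constrained at step 1)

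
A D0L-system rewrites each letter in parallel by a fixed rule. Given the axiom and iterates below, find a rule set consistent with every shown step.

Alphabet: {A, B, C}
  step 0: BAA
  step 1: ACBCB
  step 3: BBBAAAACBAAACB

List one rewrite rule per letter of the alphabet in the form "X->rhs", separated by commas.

A->CB, B->A, C->BBB

  step 0 ⇒ step 1: BAA ⇒ A·CB·CB
    A ↦ CB
    B ↦ A
    C ↦ BBB  (constrained at step 1)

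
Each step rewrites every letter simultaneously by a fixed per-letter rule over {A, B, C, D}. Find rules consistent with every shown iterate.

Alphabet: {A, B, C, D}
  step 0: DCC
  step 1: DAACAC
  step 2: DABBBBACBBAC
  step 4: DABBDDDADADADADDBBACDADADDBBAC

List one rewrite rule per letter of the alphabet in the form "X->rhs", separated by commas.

  step 1 ⇒ step 2: DAACAC ⇒ DA·BB·BB·AC·BB·AC
    A ↦ BB
    C ↦ AC
    D ↦ DA
    B ↦ D  (constrained at step 2)

A->BB, B->D, C->AC, D->DA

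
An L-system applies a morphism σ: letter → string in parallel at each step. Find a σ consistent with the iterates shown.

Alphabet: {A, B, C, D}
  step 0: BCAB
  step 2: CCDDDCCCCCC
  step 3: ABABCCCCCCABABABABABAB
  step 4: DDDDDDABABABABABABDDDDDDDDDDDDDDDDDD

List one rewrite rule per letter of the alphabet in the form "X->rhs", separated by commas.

  step 3 ⇒ step 4: ABABCCCCCCABABABABABAB ⇒ DD·D·DD·D·AB·AB·AB·AB·AB·AB·DD·D·DD·D·DD·D·DD·D·DD·D·DD·D
    A ↦ DD
    B ↦ D
    C ↦ AB
  step 2 ⇒ step 3: CCDDDCCCCCC ⇒ AB·AB·CC·CC·CC·AB·AB·AB·AB·AB·AB
    D ↦ CC

A->DD, B->D, C->AB, D->CC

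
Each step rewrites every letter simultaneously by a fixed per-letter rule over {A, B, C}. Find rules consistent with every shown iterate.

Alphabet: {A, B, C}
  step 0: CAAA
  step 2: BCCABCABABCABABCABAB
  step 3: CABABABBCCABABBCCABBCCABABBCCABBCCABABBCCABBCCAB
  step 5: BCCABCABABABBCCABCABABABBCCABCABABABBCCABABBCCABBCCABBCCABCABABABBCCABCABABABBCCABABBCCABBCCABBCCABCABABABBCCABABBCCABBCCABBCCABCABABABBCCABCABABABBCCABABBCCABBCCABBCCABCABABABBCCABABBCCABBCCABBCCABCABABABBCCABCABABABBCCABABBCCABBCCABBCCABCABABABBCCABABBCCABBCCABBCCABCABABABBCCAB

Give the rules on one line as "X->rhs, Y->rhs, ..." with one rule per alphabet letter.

A->BC, B->CAB, C->AB

  step 2 ⇒ step 3: BCCABCABABCABABCABAB ⇒ CAB·AB·AB·BC·CAB·AB·BC·CAB·BC·CAB·AB·BC·CAB·BC·CAB·AB·BC·CAB·BC·CAB
    A ↦ BC
    B ↦ CAB
    C ↦ AB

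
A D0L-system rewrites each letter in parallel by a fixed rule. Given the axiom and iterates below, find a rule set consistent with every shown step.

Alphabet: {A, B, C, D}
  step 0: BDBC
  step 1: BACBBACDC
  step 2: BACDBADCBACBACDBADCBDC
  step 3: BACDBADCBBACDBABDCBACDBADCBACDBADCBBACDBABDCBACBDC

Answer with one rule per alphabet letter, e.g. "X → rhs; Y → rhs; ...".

A->DBA, B->BAC, C->DC, D->B

  step 2 ⇒ step 3: BACDBADCBACBACDBADCBDC ⇒ BAC·DBA·DC·B·BAC·DBA·B·DC·BAC·DBA·DC·BAC·DBA·DC·B·BAC·DBA·B·DC·BAC·B·DC
    A ↦ DBA
    B ↦ BAC
    C ↦ DC
    D ↦ B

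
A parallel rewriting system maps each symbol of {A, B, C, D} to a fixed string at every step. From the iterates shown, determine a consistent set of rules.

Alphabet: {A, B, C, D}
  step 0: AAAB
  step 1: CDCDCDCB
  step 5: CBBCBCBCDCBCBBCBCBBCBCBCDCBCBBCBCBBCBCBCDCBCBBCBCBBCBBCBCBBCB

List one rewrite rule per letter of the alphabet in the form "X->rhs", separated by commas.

  step 0 ⇒ step 1: AAAB ⇒ CD·CD·CD·CB
    A ↦ CD
    B ↦ CB
    C ↦ B  (constrained at step 1)
    D ↦ AB  (constrained at step 1)

A->CD, B->CB, C->B, D->AB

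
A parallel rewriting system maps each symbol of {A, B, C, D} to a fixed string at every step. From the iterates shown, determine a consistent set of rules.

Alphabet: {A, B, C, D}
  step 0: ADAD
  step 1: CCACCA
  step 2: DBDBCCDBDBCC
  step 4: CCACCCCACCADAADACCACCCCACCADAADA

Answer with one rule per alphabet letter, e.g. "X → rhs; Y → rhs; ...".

A->CC, B->DA, C->DB, D->A

  step 1 ⇒ step 2: CCACCA ⇒ DB·DB·CC·DB·DB·CC
    A ↦ CC
    C ↦ DB
    B ↦ DA  (constrained at step 2)
  step 0 ⇒ step 1: ADAD ⇒ CC·A·CC·A
    D ↦ A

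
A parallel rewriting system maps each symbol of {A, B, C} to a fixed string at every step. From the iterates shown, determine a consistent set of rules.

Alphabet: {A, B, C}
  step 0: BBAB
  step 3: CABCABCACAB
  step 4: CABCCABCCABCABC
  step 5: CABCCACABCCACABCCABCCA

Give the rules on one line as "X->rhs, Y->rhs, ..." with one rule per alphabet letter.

  step 4 ⇒ step 5: CABCCABCCABCABC ⇒ CA·B·C·CA·CA·B·C·CA·CA·B·C·CA·B·C·CA
    A ↦ B
    B ↦ C
    C ↦ CA

A->B, B->C, C->CA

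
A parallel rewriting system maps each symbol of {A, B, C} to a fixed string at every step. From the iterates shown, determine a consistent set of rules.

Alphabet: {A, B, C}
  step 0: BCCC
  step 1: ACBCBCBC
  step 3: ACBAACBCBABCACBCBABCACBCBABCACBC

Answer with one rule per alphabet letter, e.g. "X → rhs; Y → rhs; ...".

A->BA, B->AC, C->BC

  step 0 ⇒ step 1: BCCC ⇒ AC·BC·BC·BC
    B ↦ AC
    C ↦ BC
    A ↦ BA  (constrained at step 1)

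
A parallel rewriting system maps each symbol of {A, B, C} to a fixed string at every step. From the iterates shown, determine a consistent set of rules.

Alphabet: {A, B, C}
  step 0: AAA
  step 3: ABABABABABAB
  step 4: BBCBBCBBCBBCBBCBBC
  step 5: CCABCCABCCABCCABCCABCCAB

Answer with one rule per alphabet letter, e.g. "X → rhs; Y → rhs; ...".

  step 4 ⇒ step 5: BBCBBCBBCBBCBBCBBC ⇒ C·C·AB·C·C·AB·C·C·AB·C·C·AB·C·C·AB·C·C·AB
    B ↦ C
    C ↦ AB
  step 3 ⇒ step 4: ABABABABABAB ⇒ BB·C·BB·C·BB·C·BB·C·BB·C·BB·C
    A ↦ BB

A->BB, B->C, C->AB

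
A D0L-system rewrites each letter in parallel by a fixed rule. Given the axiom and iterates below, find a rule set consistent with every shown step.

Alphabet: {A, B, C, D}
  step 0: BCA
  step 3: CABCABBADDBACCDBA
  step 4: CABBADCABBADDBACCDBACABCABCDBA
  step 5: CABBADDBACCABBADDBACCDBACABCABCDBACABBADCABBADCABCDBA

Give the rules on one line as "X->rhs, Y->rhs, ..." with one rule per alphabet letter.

A->BA, B->D, C->CAB, D->C

  step 4 ⇒ step 5: CABBADCABBADDBACCDBACABCABCDBA ⇒ CAB·BA·D·D·BA·C·CAB·BA·D·D·BA·C·C·D·BA·CAB·CAB·C·D·BA·CAB·BA·D·CAB·BA·D·CAB·C·D·BA
    A ↦ BA
    B ↦ D
    C ↦ CAB
    D ↦ C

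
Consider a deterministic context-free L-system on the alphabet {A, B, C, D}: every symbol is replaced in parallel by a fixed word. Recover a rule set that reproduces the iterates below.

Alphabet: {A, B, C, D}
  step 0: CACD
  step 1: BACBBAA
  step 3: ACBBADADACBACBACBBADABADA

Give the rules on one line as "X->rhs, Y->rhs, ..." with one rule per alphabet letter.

A->CB, B->DA, C->BA, D->A

  step 0 ⇒ step 1: CACD ⇒ BA·CB·BA·A
    A ↦ CB
    C ↦ BA
    D ↦ A
    B ↦ DA  (constrained at step 1)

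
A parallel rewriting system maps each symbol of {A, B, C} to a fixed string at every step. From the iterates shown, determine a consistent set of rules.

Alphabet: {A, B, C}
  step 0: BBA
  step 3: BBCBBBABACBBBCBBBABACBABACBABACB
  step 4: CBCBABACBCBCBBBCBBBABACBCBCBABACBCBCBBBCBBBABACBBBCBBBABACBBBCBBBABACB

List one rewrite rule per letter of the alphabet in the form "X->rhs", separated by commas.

A->BB, B->CB, C->ABA

  step 3 ⇒ step 4: BBCBBBABACBBBCBBBABACBABACBABACB ⇒ CB·CB·ABA·CB·CB·CB·BB·CB·BB·ABA·CB·CB·CB·ABA·CB·CB·CB·BB·CB·BB·ABA·CB·BB·CB·BB·ABA·CB·BB·CB·BB·ABA·CB
    A ↦ BB
    B ↦ CB
    C ↦ ABA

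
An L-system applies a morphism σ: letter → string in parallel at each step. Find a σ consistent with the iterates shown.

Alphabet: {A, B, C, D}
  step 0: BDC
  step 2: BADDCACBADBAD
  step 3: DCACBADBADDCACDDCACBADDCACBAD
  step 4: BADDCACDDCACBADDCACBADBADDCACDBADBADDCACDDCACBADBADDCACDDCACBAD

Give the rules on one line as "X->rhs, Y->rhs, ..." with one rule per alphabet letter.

A->CAC, B->D, C->D, D->BAD

  step 3 ⇒ step 4: DCACBADBADDCACDDCACBADDCACBAD ⇒ BAD·D·CAC·D·D·CAC·BAD·D·CAC·BAD·BAD·D·CAC·D·BAD·BAD·D·CAC·D·D·CAC·BAD·BAD·D·CAC·D·D·CAC·BAD
    A ↦ CAC
    B ↦ D
    C ↦ D
    D ↦ BAD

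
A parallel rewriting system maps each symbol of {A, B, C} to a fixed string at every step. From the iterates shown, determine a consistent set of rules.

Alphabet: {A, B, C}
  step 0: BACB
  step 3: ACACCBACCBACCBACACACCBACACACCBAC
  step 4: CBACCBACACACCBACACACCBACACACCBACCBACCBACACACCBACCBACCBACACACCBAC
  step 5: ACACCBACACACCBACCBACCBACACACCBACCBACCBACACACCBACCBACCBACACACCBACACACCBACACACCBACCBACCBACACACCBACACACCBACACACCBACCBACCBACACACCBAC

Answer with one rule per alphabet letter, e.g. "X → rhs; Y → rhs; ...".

  step 4 ⇒ step 5: CBACCBACACACCBACACACCBACACACCBACCBACCBACACACCBACCBACCBACACACCBAC ⇒ AC·AC·CB·AC·AC·AC·CB·AC·CB·AC·CB·AC·AC·AC·CB·AC·CB·AC·CB·AC·AC·AC·CB·AC·CB·AC·CB·AC·AC·AC·CB·AC·AC·AC·CB·AC·AC·AC·CB·AC·CB·AC·CB·AC·AC·AC·CB·AC·AC·AC·CB·AC·AC·AC·CB·AC·CB·AC·CB·AC·AC·AC·CB·AC
    A ↦ CB
    B ↦ AC
    C ↦ AC

A->CB, B->AC, C->AC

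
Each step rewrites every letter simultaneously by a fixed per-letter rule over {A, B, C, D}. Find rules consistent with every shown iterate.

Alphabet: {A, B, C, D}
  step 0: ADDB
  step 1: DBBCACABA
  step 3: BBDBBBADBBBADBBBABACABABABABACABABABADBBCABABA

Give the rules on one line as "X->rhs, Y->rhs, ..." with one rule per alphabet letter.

  step 0 ⇒ step 1: ADDB ⇒ DBB·CA·CA·BA
    A ↦ DBB
    B ↦ BA
    D ↦ CA
    C ↦ BB  (constrained at step 1)

A->DBB, B->BA, C->BB, D->CA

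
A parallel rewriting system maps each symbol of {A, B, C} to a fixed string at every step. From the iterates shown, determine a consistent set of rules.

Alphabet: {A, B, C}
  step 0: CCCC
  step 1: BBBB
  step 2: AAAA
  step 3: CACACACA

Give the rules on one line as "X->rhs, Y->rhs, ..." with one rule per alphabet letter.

  step 2 ⇒ step 3: AAAA ⇒ CA·CA·CA·CA
    A ↦ CA
  step 1 ⇒ step 2: BBBB ⇒ A·A·A·A
    B ↦ A
  step 0 ⇒ step 1: CCCC ⇒ B·B·B·B
    C ↦ B

A->CA, B->A, C->B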